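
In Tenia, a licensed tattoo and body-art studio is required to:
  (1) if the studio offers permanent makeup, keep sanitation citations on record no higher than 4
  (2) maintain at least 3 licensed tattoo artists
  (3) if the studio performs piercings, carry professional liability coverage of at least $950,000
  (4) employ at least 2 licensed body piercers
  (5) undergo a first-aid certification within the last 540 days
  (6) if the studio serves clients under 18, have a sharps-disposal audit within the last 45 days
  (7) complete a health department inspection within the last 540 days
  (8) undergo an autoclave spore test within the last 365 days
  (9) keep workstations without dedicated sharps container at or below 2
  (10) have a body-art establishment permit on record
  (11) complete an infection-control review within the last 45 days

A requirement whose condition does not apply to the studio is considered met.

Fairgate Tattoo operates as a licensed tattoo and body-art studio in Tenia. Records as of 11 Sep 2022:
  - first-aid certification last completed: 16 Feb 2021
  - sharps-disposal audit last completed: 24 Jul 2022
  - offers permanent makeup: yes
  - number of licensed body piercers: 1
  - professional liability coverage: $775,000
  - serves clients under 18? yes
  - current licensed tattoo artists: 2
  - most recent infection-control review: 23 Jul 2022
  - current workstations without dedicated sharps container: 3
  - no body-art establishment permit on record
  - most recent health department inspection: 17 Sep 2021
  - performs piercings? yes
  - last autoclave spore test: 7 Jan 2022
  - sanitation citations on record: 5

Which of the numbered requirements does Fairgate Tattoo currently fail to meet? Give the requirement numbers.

1. condition 'offers permanent makeup' holds; sanitation citations on record 5 > 4 → not met
2. licensed tattoo artists 2 < 3 → not met
3. condition 'performs piercings' holds; professional liability coverage $775,000 < $950,000 → not met
4. licensed body piercers 1 < 2 → not met
5. first-aid certification 572 days ago vs limit 540 → not met
6. condition 'serves clients under 18' holds; sharps-disposal audit 49 days ago vs limit 45 → not met
7. health department inspection 359 days ago vs limit 540 → met
8. autoclave spore test 247 days ago vs limit 365 → met
9. workstations without dedicated sharps container 3 > 2 → not met
10. body-art establishment permit absent → not met
11. infection-control review 50 days ago vs limit 45 → not met
Not met: 1, 2, 3, 4, 5, 6, 9, 10, 11

1, 2, 3, 4, 5, 6, 9, 10, 11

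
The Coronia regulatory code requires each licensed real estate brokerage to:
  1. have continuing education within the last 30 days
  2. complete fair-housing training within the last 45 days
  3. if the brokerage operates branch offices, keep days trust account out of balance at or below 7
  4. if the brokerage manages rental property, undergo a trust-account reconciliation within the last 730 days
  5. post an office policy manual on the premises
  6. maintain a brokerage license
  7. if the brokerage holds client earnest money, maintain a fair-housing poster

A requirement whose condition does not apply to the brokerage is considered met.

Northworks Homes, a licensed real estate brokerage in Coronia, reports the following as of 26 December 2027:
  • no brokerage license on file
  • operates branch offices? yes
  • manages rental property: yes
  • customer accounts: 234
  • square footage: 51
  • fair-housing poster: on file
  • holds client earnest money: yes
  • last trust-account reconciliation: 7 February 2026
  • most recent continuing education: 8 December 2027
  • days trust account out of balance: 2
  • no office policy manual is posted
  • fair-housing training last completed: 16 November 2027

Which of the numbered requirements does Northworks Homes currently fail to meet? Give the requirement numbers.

5, 6

1. continuing education 18 days ago vs limit 30 → met
2. fair-housing training 40 days ago vs limit 45 → met
3. condition 'operates branch offices' holds; days trust account out of balance 2 ≤ 7 → met
4. condition 'manages rental property' holds; trust-account reconciliation 687 days ago vs limit 730 → met
5. office policy manual absent → not met
6. brokerage license absent → not met
7. condition 'holds client earnest money' holds; fair-housing poster present → met
Not met: 5, 6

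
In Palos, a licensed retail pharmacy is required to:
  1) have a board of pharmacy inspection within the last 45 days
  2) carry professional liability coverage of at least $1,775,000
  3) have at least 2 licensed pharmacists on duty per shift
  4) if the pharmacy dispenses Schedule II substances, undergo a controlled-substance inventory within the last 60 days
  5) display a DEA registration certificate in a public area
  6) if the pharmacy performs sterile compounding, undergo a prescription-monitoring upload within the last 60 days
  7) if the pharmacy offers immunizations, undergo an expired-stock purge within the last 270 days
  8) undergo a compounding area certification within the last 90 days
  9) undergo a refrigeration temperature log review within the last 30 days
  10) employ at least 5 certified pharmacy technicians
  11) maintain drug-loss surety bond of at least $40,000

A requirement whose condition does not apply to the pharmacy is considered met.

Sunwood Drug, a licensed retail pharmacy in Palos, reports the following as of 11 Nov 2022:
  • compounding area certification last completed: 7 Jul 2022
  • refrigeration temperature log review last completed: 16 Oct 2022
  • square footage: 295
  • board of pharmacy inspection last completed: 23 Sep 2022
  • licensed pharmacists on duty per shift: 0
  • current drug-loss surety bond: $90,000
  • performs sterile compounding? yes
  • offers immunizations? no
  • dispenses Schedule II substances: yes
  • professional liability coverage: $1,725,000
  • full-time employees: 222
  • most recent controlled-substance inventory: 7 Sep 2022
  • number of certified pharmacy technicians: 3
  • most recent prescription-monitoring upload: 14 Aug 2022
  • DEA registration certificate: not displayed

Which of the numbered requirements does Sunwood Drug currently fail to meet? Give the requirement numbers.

1. board of pharmacy inspection 49 days ago vs limit 45 → not met
2. professional liability coverage $1,725,000 < $1,775,000 → not met
3. licensed pharmacists on duty per shift 0 < 2 → not met
4. condition 'dispenses Schedule II substances' holds; controlled-substance inventory 65 days ago vs limit 60 → not met
5. DEA registration certificate absent → not met
6. condition 'performs sterile compounding' holds; prescription-monitoring upload 89 days ago vs limit 60 → not met
7. condition 'offers immunizations' does not hold → requirement n/a → met
8. compounding area certification 127 days ago vs limit 90 → not met
9. refrigeration temperature log review 26 days ago vs limit 30 → met
10. certified pharmacy technicians 3 < 5 → not met
11. drug-loss surety bond $90,000 ≥ $40,000 → met
Not met: 1, 2, 3, 4, 5, 6, 8, 10

1, 2, 3, 4, 5, 6, 8, 10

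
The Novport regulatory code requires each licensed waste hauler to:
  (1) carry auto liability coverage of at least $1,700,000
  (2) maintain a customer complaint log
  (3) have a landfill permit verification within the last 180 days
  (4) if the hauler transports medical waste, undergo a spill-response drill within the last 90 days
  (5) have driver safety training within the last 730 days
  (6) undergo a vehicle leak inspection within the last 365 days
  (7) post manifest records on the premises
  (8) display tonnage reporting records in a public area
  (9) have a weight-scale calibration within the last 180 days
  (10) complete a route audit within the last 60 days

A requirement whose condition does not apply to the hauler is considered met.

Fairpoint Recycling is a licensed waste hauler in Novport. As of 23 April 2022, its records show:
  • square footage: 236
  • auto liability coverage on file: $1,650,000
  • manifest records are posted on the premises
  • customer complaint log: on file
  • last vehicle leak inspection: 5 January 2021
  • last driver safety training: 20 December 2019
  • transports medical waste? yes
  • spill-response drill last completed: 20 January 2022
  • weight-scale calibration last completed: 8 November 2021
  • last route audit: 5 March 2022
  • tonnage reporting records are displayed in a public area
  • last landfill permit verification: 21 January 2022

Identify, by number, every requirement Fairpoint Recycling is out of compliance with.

1. auto liability coverage $1,650,000 < $1,700,000 → not met
2. customer complaint log present → met
3. landfill permit verification 92 days ago vs limit 180 → met
4. condition 'transports medical waste' holds; spill-response drill 93 days ago vs limit 90 → not met
5. driver safety training 855 days ago vs limit 730 → not met
6. vehicle leak inspection 473 days ago vs limit 365 → not met
7. manifest records present → met
8. tonnage reporting records present → met
9. weight-scale calibration 166 days ago vs limit 180 → met
10. route audit 49 days ago vs limit 60 → met
Not met: 1, 4, 5, 6

1, 4, 5, 6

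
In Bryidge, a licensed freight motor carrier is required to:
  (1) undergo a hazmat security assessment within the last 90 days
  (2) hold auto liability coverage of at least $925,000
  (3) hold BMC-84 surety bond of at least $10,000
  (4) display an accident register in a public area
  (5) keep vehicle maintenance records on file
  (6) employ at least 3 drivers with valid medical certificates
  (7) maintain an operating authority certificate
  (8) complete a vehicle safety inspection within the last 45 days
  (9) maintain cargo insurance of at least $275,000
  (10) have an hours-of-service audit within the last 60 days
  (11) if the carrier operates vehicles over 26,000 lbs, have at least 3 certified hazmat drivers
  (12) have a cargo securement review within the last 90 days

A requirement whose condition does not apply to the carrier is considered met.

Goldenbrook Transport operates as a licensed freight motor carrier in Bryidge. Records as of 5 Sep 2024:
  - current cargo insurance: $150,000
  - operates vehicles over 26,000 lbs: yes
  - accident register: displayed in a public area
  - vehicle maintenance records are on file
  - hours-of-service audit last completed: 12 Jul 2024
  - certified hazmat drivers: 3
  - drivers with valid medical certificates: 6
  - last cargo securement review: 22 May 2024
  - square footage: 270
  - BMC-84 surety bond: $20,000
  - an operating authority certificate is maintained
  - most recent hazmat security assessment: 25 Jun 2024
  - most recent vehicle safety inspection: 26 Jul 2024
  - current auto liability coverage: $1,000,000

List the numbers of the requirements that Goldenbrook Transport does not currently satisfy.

9, 12

1. hazmat security assessment 72 days ago vs limit 90 → met
2. auto liability coverage $1,000,000 ≥ $925,000 → met
3. BMC-84 surety bond $20,000 ≥ $10,000 → met
4. accident register present → met
5. vehicle maintenance records present → met
6. drivers with valid medical certificates 6 ≥ 3 → met
7. operating authority certificate present → met
8. vehicle safety inspection 41 days ago vs limit 45 → met
9. cargo insurance $150,000 < $275,000 → not met
10. hours-of-service audit 55 days ago vs limit 60 → met
11. condition 'operates vehicles over 26,000 lbs' holds; certified hazmat drivers 3 ≥ 3 → met
12. cargo securement review 106 days ago vs limit 90 → not met
Not met: 9, 12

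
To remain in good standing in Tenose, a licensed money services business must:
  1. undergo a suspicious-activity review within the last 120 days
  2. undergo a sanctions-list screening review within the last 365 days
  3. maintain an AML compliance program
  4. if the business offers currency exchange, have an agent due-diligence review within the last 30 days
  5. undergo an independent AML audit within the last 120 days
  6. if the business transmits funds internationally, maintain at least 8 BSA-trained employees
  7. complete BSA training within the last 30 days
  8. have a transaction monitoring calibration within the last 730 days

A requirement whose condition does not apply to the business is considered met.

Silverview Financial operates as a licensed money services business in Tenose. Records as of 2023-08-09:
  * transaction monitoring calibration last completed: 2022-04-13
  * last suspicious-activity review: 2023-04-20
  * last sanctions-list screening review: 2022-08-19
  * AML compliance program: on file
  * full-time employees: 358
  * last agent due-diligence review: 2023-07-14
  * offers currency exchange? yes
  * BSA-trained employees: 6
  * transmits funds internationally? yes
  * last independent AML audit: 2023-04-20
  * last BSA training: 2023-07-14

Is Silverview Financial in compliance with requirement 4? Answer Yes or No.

4. condition 'offers currency exchange' holds; agent due-diligence review 26 days ago vs limit 30 → met

Yes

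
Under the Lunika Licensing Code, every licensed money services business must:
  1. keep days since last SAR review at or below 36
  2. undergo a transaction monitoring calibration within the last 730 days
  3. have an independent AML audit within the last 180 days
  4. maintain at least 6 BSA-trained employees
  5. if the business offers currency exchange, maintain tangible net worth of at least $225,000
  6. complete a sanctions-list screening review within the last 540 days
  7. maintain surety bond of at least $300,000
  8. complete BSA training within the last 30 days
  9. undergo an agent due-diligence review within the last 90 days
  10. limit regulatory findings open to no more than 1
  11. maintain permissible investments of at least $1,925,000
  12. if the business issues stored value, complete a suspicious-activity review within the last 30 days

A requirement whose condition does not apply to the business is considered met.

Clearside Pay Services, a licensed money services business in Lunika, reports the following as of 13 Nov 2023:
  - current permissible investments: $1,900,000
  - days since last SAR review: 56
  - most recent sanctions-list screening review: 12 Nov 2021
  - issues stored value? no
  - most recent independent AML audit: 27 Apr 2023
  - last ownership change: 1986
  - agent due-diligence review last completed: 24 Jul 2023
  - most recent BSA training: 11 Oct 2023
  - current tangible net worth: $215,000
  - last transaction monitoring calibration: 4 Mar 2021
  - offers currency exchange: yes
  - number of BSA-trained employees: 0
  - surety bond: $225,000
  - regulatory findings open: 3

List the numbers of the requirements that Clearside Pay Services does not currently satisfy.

1, 2, 3, 4, 5, 6, 7, 8, 9, 10, 11

1. days since last SAR review 56 > 36 → not met
2. transaction monitoring calibration 984 days ago vs limit 730 → not met
3. independent AML audit 200 days ago vs limit 180 → not met
4. BSA-trained employees 0 < 6 → not met
5. condition 'offers currency exchange' holds; tangible net worth $215,000 < $225,000 → not met
6. sanctions-list screening review 731 days ago vs limit 540 → not met
7. surety bond $225,000 < $300,000 → not met
8. BSA training 33 days ago vs limit 30 → not met
9. agent due-diligence review 112 days ago vs limit 90 → not met
10. regulatory findings open 3 > 1 → not met
11. permissible investments $1,900,000 < $1,925,000 → not met
12. condition 'issues stored value' does not hold → requirement n/a → met
Not met: 1, 2, 3, 4, 5, 6, 7, 8, 9, 10, 11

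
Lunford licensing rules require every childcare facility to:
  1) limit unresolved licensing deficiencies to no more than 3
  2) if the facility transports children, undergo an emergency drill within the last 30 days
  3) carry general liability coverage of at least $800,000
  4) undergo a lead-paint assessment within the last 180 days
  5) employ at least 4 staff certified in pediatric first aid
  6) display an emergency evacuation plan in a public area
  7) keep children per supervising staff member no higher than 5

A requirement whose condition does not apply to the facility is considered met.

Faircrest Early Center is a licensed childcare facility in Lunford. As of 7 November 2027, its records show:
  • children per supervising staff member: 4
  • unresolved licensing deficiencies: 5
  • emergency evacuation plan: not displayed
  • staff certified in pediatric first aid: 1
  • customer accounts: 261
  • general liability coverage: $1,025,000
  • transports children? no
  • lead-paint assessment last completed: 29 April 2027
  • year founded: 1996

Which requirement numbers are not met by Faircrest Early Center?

1. unresolved licensing deficiencies 5 > 3 → not met
2. condition 'transports children' does not hold → requirement n/a → met
3. general liability coverage $1,025,000 ≥ $800,000 → met
4. lead-paint assessment 192 days ago vs limit 180 → not met
5. staff certified in pediatric first aid 1 < 4 → not met
6. emergency evacuation plan absent → not met
7. children per supervising staff member 4 ≤ 5 → met
Not met: 1, 4, 5, 6

1, 4, 5, 6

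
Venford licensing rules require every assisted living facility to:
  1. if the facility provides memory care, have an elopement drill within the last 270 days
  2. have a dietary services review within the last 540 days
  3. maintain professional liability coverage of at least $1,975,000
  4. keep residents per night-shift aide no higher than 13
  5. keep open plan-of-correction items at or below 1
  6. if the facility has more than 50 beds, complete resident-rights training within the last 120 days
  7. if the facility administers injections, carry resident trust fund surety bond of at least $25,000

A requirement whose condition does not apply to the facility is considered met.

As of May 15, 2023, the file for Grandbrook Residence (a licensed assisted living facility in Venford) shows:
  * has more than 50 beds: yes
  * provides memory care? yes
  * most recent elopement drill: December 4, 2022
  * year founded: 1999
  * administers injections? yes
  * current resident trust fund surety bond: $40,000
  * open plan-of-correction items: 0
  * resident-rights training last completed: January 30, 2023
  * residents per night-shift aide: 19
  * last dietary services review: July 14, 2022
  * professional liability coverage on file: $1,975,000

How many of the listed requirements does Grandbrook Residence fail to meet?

1

1. condition 'provides memory care' holds; elopement drill 162 days ago vs limit 270 → met
2. dietary services review 305 days ago vs limit 540 → met
3. professional liability coverage $1,975,000 ≥ $1,975,000 → met
4. residents per night-shift aide 19 > 13 → not met
5. open plan-of-correction items 0 ≤ 1 → met
6. condition 'has more than 50 beds' holds; resident-rights training 105 days ago vs limit 120 → met
7. condition 'administers injections' holds; resident trust fund surety bond $40,000 ≥ $25,000 → met
Not met: 1 of 7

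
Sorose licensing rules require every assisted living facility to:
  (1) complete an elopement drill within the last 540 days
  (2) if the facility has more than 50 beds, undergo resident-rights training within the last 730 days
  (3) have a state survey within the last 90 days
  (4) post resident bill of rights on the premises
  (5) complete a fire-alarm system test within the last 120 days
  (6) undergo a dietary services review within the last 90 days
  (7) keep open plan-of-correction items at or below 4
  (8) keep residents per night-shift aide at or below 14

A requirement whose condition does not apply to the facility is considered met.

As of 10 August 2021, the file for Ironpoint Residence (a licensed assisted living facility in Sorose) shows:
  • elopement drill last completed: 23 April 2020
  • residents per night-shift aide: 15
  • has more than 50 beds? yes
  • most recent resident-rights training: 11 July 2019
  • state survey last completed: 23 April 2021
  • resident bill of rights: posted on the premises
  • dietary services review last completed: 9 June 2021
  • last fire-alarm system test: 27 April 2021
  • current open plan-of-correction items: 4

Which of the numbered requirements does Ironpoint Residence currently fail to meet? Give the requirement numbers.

1. elopement drill 474 days ago vs limit 540 → met
2. condition 'has more than 50 beds' holds; resident-rights training 761 days ago vs limit 730 → not met
3. state survey 109 days ago vs limit 90 → not met
4. resident bill of rights present → met
5. fire-alarm system test 105 days ago vs limit 120 → met
6. dietary services review 62 days ago vs limit 90 → met
7. open plan-of-correction items 4 ≤ 4 → met
8. residents per night-shift aide 15 > 14 → not met
Not met: 2, 3, 8

2, 3, 8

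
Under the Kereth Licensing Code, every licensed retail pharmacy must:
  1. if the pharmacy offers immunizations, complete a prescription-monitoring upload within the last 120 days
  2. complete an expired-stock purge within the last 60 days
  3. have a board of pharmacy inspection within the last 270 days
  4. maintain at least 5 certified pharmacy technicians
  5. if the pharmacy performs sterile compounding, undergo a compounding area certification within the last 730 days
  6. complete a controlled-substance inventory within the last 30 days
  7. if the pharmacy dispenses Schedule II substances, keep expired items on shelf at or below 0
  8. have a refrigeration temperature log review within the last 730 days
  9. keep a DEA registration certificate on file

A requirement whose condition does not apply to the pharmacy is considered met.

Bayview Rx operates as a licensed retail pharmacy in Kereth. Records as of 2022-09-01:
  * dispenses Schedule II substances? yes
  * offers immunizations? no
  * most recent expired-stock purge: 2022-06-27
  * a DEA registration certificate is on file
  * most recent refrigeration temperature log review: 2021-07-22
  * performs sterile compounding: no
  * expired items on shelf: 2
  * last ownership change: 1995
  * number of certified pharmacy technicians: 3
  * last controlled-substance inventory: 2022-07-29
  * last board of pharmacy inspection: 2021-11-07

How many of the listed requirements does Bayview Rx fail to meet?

5

1. condition 'offers immunizations' does not hold → requirement n/a → met
2. expired-stock purge 66 days ago vs limit 60 → not met
3. board of pharmacy inspection 298 days ago vs limit 270 → not met
4. certified pharmacy technicians 3 < 5 → not met
5. condition 'performs sterile compounding' does not hold → requirement n/a → met
6. controlled-substance inventory 34 days ago vs limit 30 → not met
7. condition 'dispenses Schedule II substances' holds; expired items on shelf 2 > 0 → not met
8. refrigeration temperature log review 406 days ago vs limit 730 → met
9. DEA registration certificate present → met
Not met: 5 of 9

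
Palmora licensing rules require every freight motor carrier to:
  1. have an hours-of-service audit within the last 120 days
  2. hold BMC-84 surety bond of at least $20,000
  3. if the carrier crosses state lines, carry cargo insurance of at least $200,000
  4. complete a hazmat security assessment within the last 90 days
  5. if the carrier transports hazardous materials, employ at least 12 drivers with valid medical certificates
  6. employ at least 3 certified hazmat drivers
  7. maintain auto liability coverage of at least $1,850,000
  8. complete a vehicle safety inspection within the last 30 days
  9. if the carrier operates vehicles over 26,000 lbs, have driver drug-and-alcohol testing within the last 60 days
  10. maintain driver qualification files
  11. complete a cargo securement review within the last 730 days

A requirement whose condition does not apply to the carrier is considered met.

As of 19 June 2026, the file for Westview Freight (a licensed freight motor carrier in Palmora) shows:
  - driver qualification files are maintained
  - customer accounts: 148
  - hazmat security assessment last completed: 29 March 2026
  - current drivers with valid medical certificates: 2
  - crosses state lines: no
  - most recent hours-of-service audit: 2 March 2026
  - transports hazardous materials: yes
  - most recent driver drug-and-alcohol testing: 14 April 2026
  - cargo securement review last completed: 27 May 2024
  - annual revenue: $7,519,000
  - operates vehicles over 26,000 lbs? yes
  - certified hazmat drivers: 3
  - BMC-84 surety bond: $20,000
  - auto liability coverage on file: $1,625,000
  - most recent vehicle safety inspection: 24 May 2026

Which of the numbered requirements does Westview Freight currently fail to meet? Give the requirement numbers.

5, 7, 9, 11

1. hours-of-service audit 109 days ago vs limit 120 → met
2. BMC-84 surety bond $20,000 ≥ $20,000 → met
3. condition 'crosses state lines' does not hold → requirement n/a → met
4. hazmat security assessment 82 days ago vs limit 90 → met
5. condition 'transports hazardous materials' holds; drivers with valid medical certificates 2 < 12 → not met
6. certified hazmat drivers 3 ≥ 3 → met
7. auto liability coverage $1,625,000 < $1,850,000 → not met
8. vehicle safety inspection 26 days ago vs limit 30 → met
9. condition 'operates vehicles over 26,000 lbs' holds; driver drug-and-alcohol testing 66 days ago vs limit 60 → not met
10. driver qualification files present → met
11. cargo securement review 753 days ago vs limit 730 → not met
Not met: 5, 7, 9, 11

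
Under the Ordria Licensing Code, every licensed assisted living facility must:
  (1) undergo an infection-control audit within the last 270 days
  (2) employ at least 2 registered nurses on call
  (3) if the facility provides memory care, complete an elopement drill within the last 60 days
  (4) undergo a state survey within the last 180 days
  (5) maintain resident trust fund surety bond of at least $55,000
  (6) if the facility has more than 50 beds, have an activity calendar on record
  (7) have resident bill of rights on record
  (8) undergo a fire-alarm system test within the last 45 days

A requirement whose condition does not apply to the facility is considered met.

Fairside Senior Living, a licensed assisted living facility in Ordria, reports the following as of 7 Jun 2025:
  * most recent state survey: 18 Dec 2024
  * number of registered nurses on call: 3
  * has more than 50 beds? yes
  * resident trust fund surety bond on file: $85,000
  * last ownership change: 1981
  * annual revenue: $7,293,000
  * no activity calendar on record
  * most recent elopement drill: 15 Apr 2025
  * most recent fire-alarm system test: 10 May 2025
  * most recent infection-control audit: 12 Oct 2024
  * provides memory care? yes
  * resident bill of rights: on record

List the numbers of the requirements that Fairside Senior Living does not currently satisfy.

1. infection-control audit 238 days ago vs limit 270 → met
2. registered nurses on call 3 ≥ 2 → met
3. condition 'provides memory care' holds; elopement drill 53 days ago vs limit 60 → met
4. state survey 171 days ago vs limit 180 → met
5. resident trust fund surety bond $85,000 ≥ $55,000 → met
6. condition 'has more than 50 beds' holds; activity calendar absent → not met
7. resident bill of rights present → met
8. fire-alarm system test 28 days ago vs limit 45 → met
Not met: 6

6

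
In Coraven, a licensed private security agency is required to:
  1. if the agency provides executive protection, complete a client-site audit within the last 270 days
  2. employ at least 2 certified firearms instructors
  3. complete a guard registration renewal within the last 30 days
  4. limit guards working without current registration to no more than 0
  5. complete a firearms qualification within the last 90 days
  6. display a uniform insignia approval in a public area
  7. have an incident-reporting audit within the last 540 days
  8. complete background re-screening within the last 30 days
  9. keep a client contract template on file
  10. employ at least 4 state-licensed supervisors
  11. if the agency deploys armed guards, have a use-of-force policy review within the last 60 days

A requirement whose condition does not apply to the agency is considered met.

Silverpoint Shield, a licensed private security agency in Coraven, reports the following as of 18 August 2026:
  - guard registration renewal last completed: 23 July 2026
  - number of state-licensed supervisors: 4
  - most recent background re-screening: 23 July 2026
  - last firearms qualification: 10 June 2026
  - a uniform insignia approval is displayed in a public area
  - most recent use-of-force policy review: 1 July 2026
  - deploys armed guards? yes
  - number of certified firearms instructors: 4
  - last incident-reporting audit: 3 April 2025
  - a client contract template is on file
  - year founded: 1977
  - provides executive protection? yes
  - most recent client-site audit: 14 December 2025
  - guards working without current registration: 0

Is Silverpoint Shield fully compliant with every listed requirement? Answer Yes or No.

Yes

1. condition 'provides executive protection' holds; client-site audit 247 days ago vs limit 270 → met
2. certified firearms instructors 4 ≥ 2 → met
3. guard registration renewal 26 days ago vs limit 30 → met
4. guards working without current registration 0 ≤ 0 → met
5. firearms qualification 69 days ago vs limit 90 → met
6. uniform insignia approval present → met
7. incident-reporting audit 502 days ago vs limit 540 → met
8. background re-screening 26 days ago vs limit 30 → met
9. client contract template present → met
10. state-licensed supervisors 4 ≥ 4 → met
11. condition 'deploys armed guards' holds; use-of-force policy review 48 days ago vs limit 60 → met
All met.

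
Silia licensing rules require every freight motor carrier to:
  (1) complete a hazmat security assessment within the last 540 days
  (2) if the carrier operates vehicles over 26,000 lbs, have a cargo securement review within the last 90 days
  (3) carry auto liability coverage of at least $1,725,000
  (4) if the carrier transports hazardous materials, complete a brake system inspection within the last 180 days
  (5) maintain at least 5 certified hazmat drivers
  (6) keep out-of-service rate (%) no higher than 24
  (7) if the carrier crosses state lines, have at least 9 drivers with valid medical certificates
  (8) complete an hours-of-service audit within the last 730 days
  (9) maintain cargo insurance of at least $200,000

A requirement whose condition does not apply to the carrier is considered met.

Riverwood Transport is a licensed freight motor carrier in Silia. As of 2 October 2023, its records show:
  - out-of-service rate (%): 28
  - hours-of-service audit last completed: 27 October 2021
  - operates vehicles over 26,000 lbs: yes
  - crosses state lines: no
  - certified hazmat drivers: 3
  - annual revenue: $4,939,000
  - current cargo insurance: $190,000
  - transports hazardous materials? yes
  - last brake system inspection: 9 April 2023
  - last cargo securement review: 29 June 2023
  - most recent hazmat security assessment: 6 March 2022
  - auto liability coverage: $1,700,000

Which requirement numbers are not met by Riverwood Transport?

1. hazmat security assessment 575 days ago vs limit 540 → not met
2. condition 'operates vehicles over 26,000 lbs' holds; cargo securement review 95 days ago vs limit 90 → not met
3. auto liability coverage $1,700,000 < $1,725,000 → not met
4. condition 'transports hazardous materials' holds; brake system inspection 176 days ago vs limit 180 → met
5. certified hazmat drivers 3 < 5 → not met
6. out-of-service rate (%) 28 > 24 → not met
7. condition 'crosses state lines' does not hold → requirement n/a → met
8. hours-of-service audit 705 days ago vs limit 730 → met
9. cargo insurance $190,000 < $200,000 → not met
Not met: 1, 2, 3, 5, 6, 9

1, 2, 3, 5, 6, 9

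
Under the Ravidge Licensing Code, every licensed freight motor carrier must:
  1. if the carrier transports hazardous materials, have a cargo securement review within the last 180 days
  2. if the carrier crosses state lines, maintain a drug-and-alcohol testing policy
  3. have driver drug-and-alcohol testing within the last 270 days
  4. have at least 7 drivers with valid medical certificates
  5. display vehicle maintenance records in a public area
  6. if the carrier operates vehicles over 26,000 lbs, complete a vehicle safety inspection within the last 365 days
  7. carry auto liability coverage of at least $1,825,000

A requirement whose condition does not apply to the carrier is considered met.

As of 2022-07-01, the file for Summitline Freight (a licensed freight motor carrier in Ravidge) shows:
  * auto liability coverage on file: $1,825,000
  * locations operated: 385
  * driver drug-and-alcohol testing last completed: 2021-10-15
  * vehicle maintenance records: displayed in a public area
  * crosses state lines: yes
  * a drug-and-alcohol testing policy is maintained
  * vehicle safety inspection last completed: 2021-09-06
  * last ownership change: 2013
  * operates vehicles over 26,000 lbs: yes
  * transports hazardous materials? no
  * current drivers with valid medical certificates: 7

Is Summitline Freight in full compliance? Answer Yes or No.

Yes

1. condition 'transports hazardous materials' does not hold → requirement n/a → met
2. condition 'crosses state lines' holds; drug-and-alcohol testing policy present → met
3. driver drug-and-alcohol testing 259 days ago vs limit 270 → met
4. drivers with valid medical certificates 7 ≥ 7 → met
5. vehicle maintenance records present → met
6. condition 'operates vehicles over 26,000 lbs' holds; vehicle safety inspection 298 days ago vs limit 365 → met
7. auto liability coverage $1,825,000 ≥ $1,825,000 → met
All met.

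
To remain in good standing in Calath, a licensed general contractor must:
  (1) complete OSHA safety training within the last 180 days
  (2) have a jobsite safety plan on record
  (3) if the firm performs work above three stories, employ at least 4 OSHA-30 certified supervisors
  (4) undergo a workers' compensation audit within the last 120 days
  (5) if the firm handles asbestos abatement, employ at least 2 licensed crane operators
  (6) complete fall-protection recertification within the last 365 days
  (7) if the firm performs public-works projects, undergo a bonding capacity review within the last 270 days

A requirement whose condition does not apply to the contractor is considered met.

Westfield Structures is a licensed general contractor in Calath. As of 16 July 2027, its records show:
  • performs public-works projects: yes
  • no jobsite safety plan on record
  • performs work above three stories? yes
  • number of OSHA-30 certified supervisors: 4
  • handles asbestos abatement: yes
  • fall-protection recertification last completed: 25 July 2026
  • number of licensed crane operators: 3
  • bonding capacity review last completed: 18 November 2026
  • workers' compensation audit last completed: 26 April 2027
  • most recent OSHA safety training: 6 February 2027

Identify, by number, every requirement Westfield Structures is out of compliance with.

1. OSHA safety training 160 days ago vs limit 180 → met
2. jobsite safety plan absent → not met
3. condition 'performs work above three stories' holds; OSHA-30 certified supervisors 4 ≥ 4 → met
4. workers' compensation audit 81 days ago vs limit 120 → met
5. condition 'handles asbestos abatement' holds; licensed crane operators 3 ≥ 2 → met
6. fall-protection recertification 356 days ago vs limit 365 → met
7. condition 'performs public-works projects' holds; bonding capacity review 240 days ago vs limit 270 → met
Not met: 2

2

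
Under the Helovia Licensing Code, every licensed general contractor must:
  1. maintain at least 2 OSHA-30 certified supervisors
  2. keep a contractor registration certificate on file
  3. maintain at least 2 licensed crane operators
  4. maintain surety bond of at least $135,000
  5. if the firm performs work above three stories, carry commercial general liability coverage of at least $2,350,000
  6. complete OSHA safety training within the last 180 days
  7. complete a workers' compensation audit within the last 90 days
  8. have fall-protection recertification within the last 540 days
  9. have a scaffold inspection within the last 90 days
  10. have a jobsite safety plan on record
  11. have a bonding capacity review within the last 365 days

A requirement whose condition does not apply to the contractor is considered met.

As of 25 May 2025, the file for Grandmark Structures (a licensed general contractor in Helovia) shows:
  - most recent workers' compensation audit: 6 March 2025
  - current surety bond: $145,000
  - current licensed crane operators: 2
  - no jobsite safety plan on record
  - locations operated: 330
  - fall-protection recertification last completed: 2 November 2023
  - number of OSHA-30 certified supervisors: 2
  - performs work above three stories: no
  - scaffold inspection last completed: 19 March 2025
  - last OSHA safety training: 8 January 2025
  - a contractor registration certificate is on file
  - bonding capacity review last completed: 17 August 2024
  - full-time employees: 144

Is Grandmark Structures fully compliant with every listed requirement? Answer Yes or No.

1. OSHA-30 certified supervisors 2 ≥ 2 → met
2. contractor registration certificate present → met
3. licensed crane operators 2 ≥ 2 → met
4. surety bond $145,000 ≥ $135,000 → met
5. condition 'performs work above three stories' does not hold → requirement n/a → met
6. OSHA safety training 137 days ago vs limit 180 → met
7. workers' compensation audit 80 days ago vs limit 90 → met
8. fall-protection recertification 570 days ago vs limit 540 → not met
9. scaffold inspection 67 days ago vs limit 90 → met
10. jobsite safety plan absent → not met
11. bonding capacity review 281 days ago vs limit 365 → met
Not met: 8, 10

No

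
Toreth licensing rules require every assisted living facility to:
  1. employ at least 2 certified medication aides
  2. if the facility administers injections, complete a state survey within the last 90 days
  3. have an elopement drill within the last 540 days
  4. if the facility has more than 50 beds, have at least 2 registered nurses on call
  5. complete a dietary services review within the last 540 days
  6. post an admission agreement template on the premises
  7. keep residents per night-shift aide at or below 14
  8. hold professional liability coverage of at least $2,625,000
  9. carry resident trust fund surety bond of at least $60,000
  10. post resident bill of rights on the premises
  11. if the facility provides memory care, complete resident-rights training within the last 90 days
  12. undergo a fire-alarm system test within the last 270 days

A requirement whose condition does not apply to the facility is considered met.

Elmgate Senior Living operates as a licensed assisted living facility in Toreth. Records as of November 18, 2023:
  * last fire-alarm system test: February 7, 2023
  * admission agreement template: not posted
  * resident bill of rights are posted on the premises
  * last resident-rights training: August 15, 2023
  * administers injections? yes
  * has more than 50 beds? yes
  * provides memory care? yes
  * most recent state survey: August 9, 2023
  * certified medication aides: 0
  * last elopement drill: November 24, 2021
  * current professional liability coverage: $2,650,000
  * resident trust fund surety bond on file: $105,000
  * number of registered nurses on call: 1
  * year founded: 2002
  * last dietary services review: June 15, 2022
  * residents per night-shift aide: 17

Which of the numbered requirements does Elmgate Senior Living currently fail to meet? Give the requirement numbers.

1, 2, 3, 4, 6, 7, 11, 12

1. certified medication aides 0 < 2 → not met
2. condition 'administers injections' holds; state survey 101 days ago vs limit 90 → not met
3. elopement drill 724 days ago vs limit 540 → not met
4. condition 'has more than 50 beds' holds; registered nurses on call 1 < 2 → not met
5. dietary services review 521 days ago vs limit 540 → met
6. admission agreement template absent → not met
7. residents per night-shift aide 17 > 14 → not met
8. professional liability coverage $2,650,000 ≥ $2,625,000 → met
9. resident trust fund surety bond $105,000 ≥ $60,000 → met
10. resident bill of rights present → met
11. condition 'provides memory care' holds; resident-rights training 95 days ago vs limit 90 → not met
12. fire-alarm system test 284 days ago vs limit 270 → not met
Not met: 1, 2, 3, 4, 6, 7, 11, 12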